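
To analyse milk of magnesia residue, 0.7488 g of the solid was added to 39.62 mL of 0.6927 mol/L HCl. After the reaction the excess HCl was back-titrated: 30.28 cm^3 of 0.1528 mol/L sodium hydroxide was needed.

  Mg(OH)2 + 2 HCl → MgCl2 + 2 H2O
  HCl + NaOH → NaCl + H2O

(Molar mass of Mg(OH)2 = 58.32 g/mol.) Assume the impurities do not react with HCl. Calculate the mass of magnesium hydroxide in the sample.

0.6654 g

n(HCl) added = 0.03962 × 0.6927 = 0.02744 mol
n(NaOH) used in back-titration = 0.03028 × 0.1528 = 4.627 × 10^-3 mol
n(HCl) left over = 4.627 × 10^-3 mol (1:1 ratio)
n(HCl) consumed by analyte = 0.02744 − 4.627 × 10^-3 = 0.02282 mol
From the 1:2 ratio, n(Mg(OH)2) = 1/2 × 0.02282 = 0.01141 mol
mass of Mg(OH)2 = 0.01141 × 58.32 = 0.6654 g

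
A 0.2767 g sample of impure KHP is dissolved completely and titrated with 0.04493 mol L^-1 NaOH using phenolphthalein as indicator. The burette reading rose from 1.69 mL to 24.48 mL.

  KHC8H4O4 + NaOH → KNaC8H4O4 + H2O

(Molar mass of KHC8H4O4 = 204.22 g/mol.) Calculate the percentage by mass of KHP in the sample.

75.57 %

n(NaOH) = 0.02279 L × 0.04493 mol/L = 1.024 × 10^-3 mol
n(KHC8H4O4) = 1.024 × 10^-3 mol (1:1 ratio)
mass of KHC8H4O4 = 1.024 × 10^-3 × 204.22 g/mol = 0.2091 g
% KHC8H4O4 = 0.2091 / 0.2767 × 100 = 75.57 %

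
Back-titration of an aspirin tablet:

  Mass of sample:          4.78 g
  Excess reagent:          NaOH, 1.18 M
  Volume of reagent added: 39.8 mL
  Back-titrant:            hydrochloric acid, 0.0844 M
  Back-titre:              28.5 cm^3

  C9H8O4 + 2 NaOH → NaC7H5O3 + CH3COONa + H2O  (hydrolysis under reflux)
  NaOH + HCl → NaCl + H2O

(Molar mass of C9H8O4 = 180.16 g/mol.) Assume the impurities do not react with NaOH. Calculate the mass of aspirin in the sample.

n(NaOH) added = 0.0398 × 1.18 = 0.0470 mol
n(HCl) used in back-titration = 0.0285 × 0.0844 = 2.41 × 10^-3 mol
n(NaOH) left over = 2.41 × 10^-3 mol (1:1 ratio)
n(NaOH) consumed by analyte = 0.0470 − 2.41 × 10^-3 = 0.0446 mol
From the 1:2 ratio, n(C9H8O4) = 1/2 × 0.0446 = 0.0223 mol
mass of C9H8O4 = 0.0223 × 180.16 = 4.01 g

4.01 g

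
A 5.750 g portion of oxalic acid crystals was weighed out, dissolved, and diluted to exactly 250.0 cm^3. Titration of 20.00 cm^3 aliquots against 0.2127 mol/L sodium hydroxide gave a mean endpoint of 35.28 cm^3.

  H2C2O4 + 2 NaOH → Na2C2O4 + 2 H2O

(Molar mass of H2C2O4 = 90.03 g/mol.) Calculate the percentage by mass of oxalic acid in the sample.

73.43 %

n(NaOH) per titration = 0.03528 × 0.2127 = 7.504 × 10^-3 mol
From the 1:2 ratio, n(H2C2O4) in each aliquot = 1/2 × 7.504 × 10^-3 = 3.752 × 10^-3 mol
n(H2C2O4) in the whole flask = 3.752 × 10^-3 × 250.0/20.00 = 0.04690 mol
mass of H2C2O4 = 0.04690 × 90.03 = 4.222 g
% H2C2O4 = 4.222 / 5.750 × 100 = 73.43 %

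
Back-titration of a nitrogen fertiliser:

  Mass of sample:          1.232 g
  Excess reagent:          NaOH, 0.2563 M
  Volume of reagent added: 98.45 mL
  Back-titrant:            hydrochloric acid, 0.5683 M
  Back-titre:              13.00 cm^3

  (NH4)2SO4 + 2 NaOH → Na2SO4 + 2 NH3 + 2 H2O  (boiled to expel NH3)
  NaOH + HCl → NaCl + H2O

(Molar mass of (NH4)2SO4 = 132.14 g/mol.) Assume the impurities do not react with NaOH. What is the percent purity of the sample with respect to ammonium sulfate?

95.70 %

n(NaOH) added = 0.09845 × 0.2563 = 0.02523 mol
n(HCl) used in back-titration = 0.01300 × 0.5683 = 7.388 × 10^-3 mol
n(NaOH) left over = 7.388 × 10^-3 mol (1:1 ratio)
n(NaOH) consumed by analyte = 0.02523 − 7.388 × 10^-3 = 0.01784 mol
From the 1:2 ratio, n((NH4)2SO4) = 1/2 × 0.01784 = 8.922 × 10^-3 mol
mass of (NH4)2SO4 = 8.922 × 10^-3 × 132.14 = 1.179 g
% (NH4)2SO4 = 1.179 / 1.232 × 100 = 95.70 %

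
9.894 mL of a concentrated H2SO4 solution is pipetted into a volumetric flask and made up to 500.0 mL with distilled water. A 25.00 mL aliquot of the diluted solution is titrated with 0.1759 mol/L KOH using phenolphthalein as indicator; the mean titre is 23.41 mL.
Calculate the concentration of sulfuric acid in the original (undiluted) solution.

H2SO4 + 2 KOH → K2SO4 + 2 H2O
n(KOH) = 0.02341 × 0.1759 = 4.118 × 10^-3 mol
From the 1:2 ratio, n(H2SO4) in the aliquot = 1/2 × 4.118 × 10^-3 = 2.059 × 10^-3 mol
[H2SO4]_dilute = 2.059 × 10^-3 / 0.02500 = 0.08236 mol/L
Dilution factor = 500.0 / 9.894 = 50.54
[H2SO4]_stock = 0.08236 × 50.54 = 4.162 mol/L

4.162 mol/L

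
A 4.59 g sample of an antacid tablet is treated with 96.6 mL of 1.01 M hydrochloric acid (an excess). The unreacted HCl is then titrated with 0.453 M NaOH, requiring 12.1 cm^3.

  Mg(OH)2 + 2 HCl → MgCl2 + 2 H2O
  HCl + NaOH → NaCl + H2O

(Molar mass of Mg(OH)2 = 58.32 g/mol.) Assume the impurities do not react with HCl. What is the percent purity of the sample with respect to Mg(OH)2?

n(HCl) added = 0.0966 × 1.01 = 0.0976 mol
n(NaOH) used in back-titration = 0.0121 × 0.453 = 5.48 × 10^-3 mol
n(HCl) left over = 5.48 × 10^-3 mol (1:1 ratio)
n(HCl) consumed by analyte = 0.0976 − 5.48 × 10^-3 = 0.0921 mol
From the 1:2 ratio, n(Mg(OH)2) = 1/2 × 0.0921 = 0.0460 mol
mass of Mg(OH)2 = 0.0460 × 58.32 = 2.69 g
% Mg(OH)2 = 2.69 / 4.59 × 100 = 58.5 %

58.5 %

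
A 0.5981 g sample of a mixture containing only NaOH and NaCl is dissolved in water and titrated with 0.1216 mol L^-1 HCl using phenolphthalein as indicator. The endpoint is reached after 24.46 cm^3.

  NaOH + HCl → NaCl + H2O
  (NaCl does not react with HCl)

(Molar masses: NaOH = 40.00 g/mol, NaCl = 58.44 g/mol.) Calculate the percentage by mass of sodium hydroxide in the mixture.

19.89 %

n(HCl) = 0.02446 × 0.1216 = 2.974 × 10^-3 mol
Let x = n(NaOH), y = n(NaCl).
Titrant: 1x = 2.974 × 10^-3;  mass: 40.00x + 58.44y = 0.5981
Solving, x = 2.974 × 10^-3 mol, y = 8.199 × 10^-3 mol
mass of NaOH = 2.974 × 10^-3 × 40.00 = 0.1190 g
% NaOH = 0.1190 / 0.5981 × 100 = 19.89 %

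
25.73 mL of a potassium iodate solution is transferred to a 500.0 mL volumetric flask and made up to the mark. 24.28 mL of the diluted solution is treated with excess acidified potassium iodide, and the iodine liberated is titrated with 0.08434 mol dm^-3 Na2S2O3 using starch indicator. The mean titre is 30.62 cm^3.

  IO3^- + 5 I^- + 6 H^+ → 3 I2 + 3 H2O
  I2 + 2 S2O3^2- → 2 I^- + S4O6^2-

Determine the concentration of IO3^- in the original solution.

n(S2O3^2-) = 0.03062 × 0.08434 = 2.582 × 10^-3 mol
n(I2) = n(S2O3^2-)/2 = 1.291 × 10^-3 mol
From the 1:3 ratio, n(IO3^-) in the aliquot = 1/3 × 1.291 × 10^-3 = 4.304 × 10^-4 mol
[IO3^-]_dilute = 4.304 × 10^-4 / 0.02428 = 0.01773 mol/L
[IO3^-]_original = 0.01773 × 500.0/25.73 = 0.3445 mol/L

0.3445 mol/L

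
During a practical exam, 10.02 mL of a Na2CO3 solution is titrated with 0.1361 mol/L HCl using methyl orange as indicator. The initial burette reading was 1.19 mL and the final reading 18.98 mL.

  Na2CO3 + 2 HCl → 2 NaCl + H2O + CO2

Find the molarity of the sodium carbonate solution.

n(HCl) = 0.01779 L × 0.1361 mol/L = 2.421 × 10^-3 mol
From the 1:2 mole ratio, n(Na2CO3) = 1/2 × 2.421 × 10^-3 = 1.211 × 10^-3 mol
[Na2CO3] = 1.211 × 10^-3 mol / 0.01002 L = 0.1208 mol/L

0.1208 mol/L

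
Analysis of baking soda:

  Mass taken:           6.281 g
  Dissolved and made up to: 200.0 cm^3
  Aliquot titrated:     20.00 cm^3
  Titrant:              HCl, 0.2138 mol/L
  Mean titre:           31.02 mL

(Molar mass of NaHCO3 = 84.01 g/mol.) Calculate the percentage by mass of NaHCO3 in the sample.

88.71 %

NaHCO3 + HCl → NaCl + H2O + CO2
n(HCl) per titration = 0.03102 × 0.2138 = 6.632 × 10^-3 mol
n(NaHCO3) in each aliquot = 6.632 × 10^-3 mol (1:1 ratio)
n(NaHCO3) in the whole flask = 6.632 × 10^-3 × 200.0/20.00 = 0.06632 mol
mass of NaHCO3 = 0.06632 × 84.01 = 5.572 g
% NaHCO3 = 5.572 / 6.281 × 100 = 88.71 %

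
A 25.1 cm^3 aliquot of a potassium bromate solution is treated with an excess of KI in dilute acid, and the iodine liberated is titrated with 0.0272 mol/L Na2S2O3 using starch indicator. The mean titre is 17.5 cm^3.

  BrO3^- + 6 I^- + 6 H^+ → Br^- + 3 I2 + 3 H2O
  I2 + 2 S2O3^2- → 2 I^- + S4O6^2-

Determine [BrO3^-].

0.00316 mol/L

n(S2O3^2-) = 0.0175 × 0.0272 = 4.76 × 10^-4 mol
n(I2) = n(S2O3^2-)/2 = 2.38 × 10^-4 mol
From the 1:3 ratio, n(BrO3^-) in the aliquot = 1/3 × 2.38 × 10^-4 = 7.93 × 10^-5 mol
[BrO3^-] = 7.93 × 10^-5 / 0.0251 = 0.00316 mol/L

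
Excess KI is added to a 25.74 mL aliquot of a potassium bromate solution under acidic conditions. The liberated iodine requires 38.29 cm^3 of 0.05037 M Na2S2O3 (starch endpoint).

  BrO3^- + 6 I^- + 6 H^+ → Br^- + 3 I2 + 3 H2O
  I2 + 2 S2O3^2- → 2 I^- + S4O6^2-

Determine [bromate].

0.01249 M

n(S2O3^2-) = 0.03829 × 0.05037 = 1.929 × 10^-3 mol
n(I2) = n(S2O3^2-)/2 = 9.643 × 10^-4 mol
From the 1:3 ratio, n(BrO3^-) in the aliquot = 1/3 × 9.643 × 10^-4 = 3.214 × 10^-4 mol
[BrO3^-] = 3.214 × 10^-4 / 0.02574 = 0.01249 mol/L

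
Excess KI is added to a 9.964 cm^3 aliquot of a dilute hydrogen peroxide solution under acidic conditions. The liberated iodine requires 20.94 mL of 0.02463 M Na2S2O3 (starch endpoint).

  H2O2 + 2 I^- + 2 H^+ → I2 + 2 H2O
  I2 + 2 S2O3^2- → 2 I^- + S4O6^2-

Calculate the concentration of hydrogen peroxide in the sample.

0.02588 M

n(S2O3^2-) = 0.02094 × 0.02463 = 5.158 × 10^-4 mol
n(I2) = n(S2O3^2-)/2 = 2.579 × 10^-4 mol
n(H2O2) in the aliquot = 2.579 × 10^-4 mol (1:1 ratio)
[H2O2] = 2.579 × 10^-4 / 0.009964 = 0.02588 mol/L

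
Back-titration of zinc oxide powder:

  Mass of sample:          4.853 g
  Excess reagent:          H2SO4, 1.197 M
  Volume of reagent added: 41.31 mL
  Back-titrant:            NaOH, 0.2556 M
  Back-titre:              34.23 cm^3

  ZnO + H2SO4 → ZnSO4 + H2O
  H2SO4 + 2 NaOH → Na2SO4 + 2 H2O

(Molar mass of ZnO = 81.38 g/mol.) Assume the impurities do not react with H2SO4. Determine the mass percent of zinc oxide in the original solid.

n(H2SO4) added = 0.04131 × 1.197 = 0.04945 mol
n(NaOH) used in back-titration = 0.03423 × 0.2556 = 8.749 × 10^-3 mol
From the 1:2 ratio, n(H2SO4) left over = 1/2 × 8.749 × 10^-3 = 4.375 × 10^-3 mol
n(H2SO4) consumed by analyte = 0.04945 − 4.375 × 10^-3 = 0.04507 mol
n(ZnO) = 0.04507 mol (1:1 ratio)
mass of ZnO = 0.04507 × 81.38 = 3.668 g
% ZnO = 3.668 / 4.853 × 100 = 75.58 %

75.58 %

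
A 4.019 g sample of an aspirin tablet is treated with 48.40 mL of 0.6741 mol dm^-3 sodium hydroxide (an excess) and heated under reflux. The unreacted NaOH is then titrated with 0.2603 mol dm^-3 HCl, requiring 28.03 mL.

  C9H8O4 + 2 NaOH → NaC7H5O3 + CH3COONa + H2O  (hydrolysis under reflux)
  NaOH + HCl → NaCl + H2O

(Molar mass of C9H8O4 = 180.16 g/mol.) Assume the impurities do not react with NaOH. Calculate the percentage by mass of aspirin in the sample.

56.77 %

n(NaOH) added = 0.04840 × 0.6741 = 0.03263 mol
n(HCl) used in back-titration = 0.02803 × 0.2603 = 7.296 × 10^-3 mol
n(NaOH) left over = 7.296 × 10^-3 mol (1:1 ratio)
n(NaOH) consumed by analyte = 0.03263 − 7.296 × 10^-3 = 0.02533 mol
From the 1:2 ratio, n(C9H8O4) = 1/2 × 0.02533 = 0.01267 mol
mass of C9H8O4 = 0.01267 × 180.16 = 2.282 g
% C9H8O4 = 2.282 / 4.019 × 100 = 56.77 %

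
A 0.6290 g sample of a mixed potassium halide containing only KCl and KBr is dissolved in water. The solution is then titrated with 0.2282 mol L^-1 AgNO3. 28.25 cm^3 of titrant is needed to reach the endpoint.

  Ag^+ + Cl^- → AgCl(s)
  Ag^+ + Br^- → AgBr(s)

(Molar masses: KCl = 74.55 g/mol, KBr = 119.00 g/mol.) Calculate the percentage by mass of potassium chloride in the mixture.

36.84 %

n(AgNO3) = 0.02825 × 0.2282 = 6.447 × 10^-3 mol
Let x = n(KCl), y = n(KBr).
Titrant: 1x + 1y = 6.447 × 10^-3;  mass: 74.55x + 119.00y = 0.6290
Solving, x = 3.108 × 10^-3 mol, y = 3.339 × 10^-3 mol
mass of KCl = 3.108 × 10^-3 × 74.55 = 0.2317 g
% KCl = 0.2317 / 0.6290 × 100 = 36.84 %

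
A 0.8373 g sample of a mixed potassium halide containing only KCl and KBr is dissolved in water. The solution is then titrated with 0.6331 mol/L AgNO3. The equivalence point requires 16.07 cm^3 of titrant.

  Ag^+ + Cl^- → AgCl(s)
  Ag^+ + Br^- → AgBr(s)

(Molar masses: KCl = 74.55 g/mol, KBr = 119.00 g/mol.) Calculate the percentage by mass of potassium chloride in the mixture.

74.79 %

n(AgNO3) = 0.01607 × 0.6331 = 0.01017 mol
Let x = n(KCl), y = n(KBr).
Titrant: 1x + 1y = 0.01017;  mass: 74.55x + 119.00y = 0.8373
Solving, x = 8.400 × 10^-3 mol, y = 1.774 × 10^-3 mol
mass of KCl = 8.400 × 10^-3 × 74.55 = 0.6262 g
% KCl = 0.6262 / 0.8373 × 100 = 74.79 %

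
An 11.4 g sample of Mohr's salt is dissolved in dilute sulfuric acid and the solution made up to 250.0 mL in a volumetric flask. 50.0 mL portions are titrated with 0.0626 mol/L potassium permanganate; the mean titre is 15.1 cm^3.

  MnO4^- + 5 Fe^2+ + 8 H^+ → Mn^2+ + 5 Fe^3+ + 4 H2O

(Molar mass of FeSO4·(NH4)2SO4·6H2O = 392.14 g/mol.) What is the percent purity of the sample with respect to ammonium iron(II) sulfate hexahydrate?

81.3 %

n(KMnO4) per titration = 0.0151 × 0.0626 = 9.45 × 10^-4 mol
From the 5:1 ratio, n(FeSO4·(NH4)2SO4·6H2O) in each aliquot = 5/1 × 9.45 × 10^-4 = 4.73 × 10^-3 mol
n(FeSO4·(NH4)2SO4·6H2O) in the whole flask = 4.73 × 10^-3 × 250.0/50.0 = 0.0236 mol
mass of FeSO4·(NH4)2SO4·6H2O = 0.0236 × 392.14 = 9.27 g
% FeSO4·(NH4)2SO4·6H2O = 9.27 / 11.4 × 100 = 81.3 %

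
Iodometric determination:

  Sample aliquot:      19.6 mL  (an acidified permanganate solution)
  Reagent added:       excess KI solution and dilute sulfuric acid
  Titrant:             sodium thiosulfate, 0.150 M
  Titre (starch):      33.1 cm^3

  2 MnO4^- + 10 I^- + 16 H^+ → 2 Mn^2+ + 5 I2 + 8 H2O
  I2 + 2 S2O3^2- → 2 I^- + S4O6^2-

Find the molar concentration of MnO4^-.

n(S2O3^2-) = 0.0331 × 0.150 = 4.96 × 10^-3 mol
n(I2) = n(S2O3^2-)/2 = 2.48 × 10^-3 mol
From the 2:5 ratio, n(MnO4^-) in the aliquot = 2/5 × 2.48 × 10^-3 = 9.93 × 10^-4 mol
[MnO4^-] = 9.93 × 10^-4 / 0.0196 = 0.0507 mol/L

0.0507 M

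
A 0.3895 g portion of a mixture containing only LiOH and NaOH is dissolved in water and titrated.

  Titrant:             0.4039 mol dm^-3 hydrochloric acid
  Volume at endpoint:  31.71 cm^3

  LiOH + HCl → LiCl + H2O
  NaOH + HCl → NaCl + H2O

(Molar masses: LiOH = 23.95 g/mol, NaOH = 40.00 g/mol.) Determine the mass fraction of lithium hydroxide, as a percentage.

n(HCl) = 0.03171 × 0.4039 = 0.01281 mol
Let x = n(LiOH), y = n(NaOH).
Titrant: 1x + 1y = 0.01281;  mass: 23.95x + 40.00y = 0.3895
Solving, x = 7.652 × 10^-3 mol, y = 5.156 × 10^-3 mol
mass of LiOH = 7.652 × 10^-3 × 23.95 = 0.1833 g
% LiOH = 0.1833 / 0.3895 × 100 = 47.05 %

47.05 %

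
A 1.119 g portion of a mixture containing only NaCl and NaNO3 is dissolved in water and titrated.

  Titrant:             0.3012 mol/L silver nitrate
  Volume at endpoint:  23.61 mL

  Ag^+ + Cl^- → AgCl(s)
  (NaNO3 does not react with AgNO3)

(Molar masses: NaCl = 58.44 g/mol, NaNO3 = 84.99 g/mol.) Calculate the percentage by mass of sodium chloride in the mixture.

37.14 %

n(AgNO3) = 0.02361 × 0.3012 = 7.111 × 10^-3 mol
Let x = n(NaCl), y = n(NaNO3).
Titrant: 1x = 7.111 × 10^-3;  mass: 58.44x + 84.99y = 1.119
Solving, x = 7.111 × 10^-3 mol, y = 8.276 × 10^-3 mol
mass of NaCl = 7.111 × 10^-3 × 58.44 = 0.4156 g
% NaCl = 0.4156 / 1.119 × 100 = 37.14 %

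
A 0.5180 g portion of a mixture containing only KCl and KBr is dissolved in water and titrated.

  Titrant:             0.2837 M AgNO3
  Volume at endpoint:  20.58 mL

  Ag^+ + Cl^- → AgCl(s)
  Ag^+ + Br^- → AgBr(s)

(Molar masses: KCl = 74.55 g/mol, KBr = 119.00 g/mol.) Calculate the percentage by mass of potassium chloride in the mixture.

57.24 %

n(AgNO3) = 0.02058 × 0.2837 = 5.839 × 10^-3 mol
Let x = n(KCl), y = n(KBr).
Titrant: 1x + 1y = 5.839 × 10^-3;  mass: 74.55x + 119.00y = 0.5180
Solving, x = 3.977 × 10^-3 mol, y = 1.861 × 10^-3 mol
mass of KCl = 3.977 × 10^-3 × 74.55 = 0.2965 g
% KCl = 0.2965 / 0.5180 × 100 = 57.24 %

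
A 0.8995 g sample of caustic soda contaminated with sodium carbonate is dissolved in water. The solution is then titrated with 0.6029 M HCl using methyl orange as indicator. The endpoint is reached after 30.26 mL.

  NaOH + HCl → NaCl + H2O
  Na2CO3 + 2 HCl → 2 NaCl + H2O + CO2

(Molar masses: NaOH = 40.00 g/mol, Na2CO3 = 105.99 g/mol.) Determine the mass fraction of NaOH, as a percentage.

n(HCl) = 0.03026 × 0.6029 = 0.01824 mol
Let x = n(NaOH), y = n(Na2CO3).
Titrant: 1x + 2y = 0.01824;  mass: 40.00x + 105.99y = 0.8995
Solving, x = 5.181 × 10^-3 mol, y = 6.531 × 10^-3 mol
mass of NaOH = 5.181 × 10^-3 × 40.00 = 0.2072 g
% NaOH = 0.2072 / 0.8995 × 100 = 23.04 %

23.04 %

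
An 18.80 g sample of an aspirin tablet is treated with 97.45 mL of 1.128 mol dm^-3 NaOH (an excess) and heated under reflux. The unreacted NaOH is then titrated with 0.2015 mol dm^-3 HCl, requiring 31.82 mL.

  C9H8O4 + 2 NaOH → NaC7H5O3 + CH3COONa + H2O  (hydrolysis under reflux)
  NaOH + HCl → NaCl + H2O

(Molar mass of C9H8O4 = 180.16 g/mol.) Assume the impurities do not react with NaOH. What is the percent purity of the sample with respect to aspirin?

n(NaOH) added = 0.09745 × 1.128 = 0.1099 mol
n(HCl) used in back-titration = 0.03182 × 0.2015 = 6.412 × 10^-3 mol
n(NaOH) left over = 6.412 × 10^-3 mol (1:1 ratio)
n(NaOH) consumed by analyte = 0.1099 − 6.412 × 10^-3 = 0.1035 mol
From the 1:2 ratio, n(C9H8O4) = 1/2 × 0.1035 = 0.05176 mol
mass of C9H8O4 = 0.05176 × 180.16 = 9.324 g
% C9H8O4 = 9.324 / 18.80 × 100 = 49.60 %

49.60 %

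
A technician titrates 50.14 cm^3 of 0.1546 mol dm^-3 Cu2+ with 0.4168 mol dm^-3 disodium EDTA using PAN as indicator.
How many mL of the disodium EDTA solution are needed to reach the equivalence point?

Cu^2+ + EDTA^4- → [Cu(EDTA)]^2-
n(Cu2+) = 0.05014 L × 0.1546 mol/L = 7.752 × 10^-3 mol
n(EDTA) = 7.752 × 10^-3 mol (1:1 stoichiometry)
V(EDTA) = 7.752 × 10^-3 mol / 0.4168 mol/L = 0.01860 L = 18.60 mL

18.60 mL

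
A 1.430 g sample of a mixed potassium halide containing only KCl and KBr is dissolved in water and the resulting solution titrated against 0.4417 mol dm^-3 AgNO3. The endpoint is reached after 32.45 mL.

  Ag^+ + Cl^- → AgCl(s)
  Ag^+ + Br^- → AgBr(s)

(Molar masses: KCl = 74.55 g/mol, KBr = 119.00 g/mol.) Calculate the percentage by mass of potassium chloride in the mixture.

n(AgNO3) = 0.03245 × 0.4417 = 0.01433 mol
Let x = n(KCl), y = n(KBr).
Titrant: 1x + 1y = 0.01433;  mass: 74.55x + 119.00y = 1.430
Solving, x = 6.201 × 10^-3 mol, y = 8.132 × 10^-3 mol
mass of KCl = 6.201 × 10^-3 × 74.55 = 0.4623 g
% KCl = 0.4623 / 1.430 × 100 = 32.33 %

32.33 %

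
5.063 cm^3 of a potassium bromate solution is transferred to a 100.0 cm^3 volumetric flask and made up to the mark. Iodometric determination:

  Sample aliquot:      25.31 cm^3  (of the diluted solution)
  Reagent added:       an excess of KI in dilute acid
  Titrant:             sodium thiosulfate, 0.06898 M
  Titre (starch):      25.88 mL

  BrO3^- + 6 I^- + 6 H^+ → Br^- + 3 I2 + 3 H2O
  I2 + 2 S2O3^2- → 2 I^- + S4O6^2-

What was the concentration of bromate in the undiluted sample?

n(S2O3^2-) = 0.02588 × 0.06898 = 1.785 × 10^-3 mol
n(I2) = n(S2O3^2-)/2 = 8.926 × 10^-4 mol
From the 1:3 ratio, n(BrO3^-) in the aliquot = 1/3 × 8.926 × 10^-4 = 2.975 × 10^-4 mol
[BrO3^-]_dilute = 2.975 × 10^-4 / 0.02531 = 0.01176 mol/L
[BrO3^-]_original = 0.01176 × 100.0/5.063 = 0.2322 mol/L

0.2322 M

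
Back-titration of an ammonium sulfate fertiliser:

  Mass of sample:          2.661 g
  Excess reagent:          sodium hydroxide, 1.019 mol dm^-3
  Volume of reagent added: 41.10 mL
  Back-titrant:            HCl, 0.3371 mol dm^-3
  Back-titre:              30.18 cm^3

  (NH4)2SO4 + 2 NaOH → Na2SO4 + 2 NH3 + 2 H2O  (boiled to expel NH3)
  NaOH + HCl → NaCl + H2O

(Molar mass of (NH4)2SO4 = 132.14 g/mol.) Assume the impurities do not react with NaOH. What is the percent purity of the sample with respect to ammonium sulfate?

78.73 %

n(NaOH) added = 0.04110 × 1.019 = 0.04188 mol
n(HCl) used in back-titration = 0.03018 × 0.3371 = 0.01017 mol
n(NaOH) left over = 0.01017 mol (1:1 ratio)
n(NaOH) consumed by analyte = 0.04188 − 0.01017 = 0.03171 mol
From the 1:2 ratio, n((NH4)2SO4) = 1/2 × 0.03171 = 0.01585 mol
mass of (NH4)2SO4 = 0.01585 × 132.14 = 2.095 g
% (NH4)2SO4 = 2.095 / 2.661 × 100 = 78.73 %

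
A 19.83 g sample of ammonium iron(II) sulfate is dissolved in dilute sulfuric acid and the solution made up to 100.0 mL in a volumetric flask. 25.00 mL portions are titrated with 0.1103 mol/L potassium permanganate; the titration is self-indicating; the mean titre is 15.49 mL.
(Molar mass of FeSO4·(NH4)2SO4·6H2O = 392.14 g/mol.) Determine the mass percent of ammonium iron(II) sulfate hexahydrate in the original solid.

MnO4^- + 5 Fe^2+ + 8 H^+ → Mn^2+ + 5 Fe^3+ + 4 H2O
n(KMnO4) per titration = 0.01549 × 0.1103 = 1.709 × 10^-3 mol
From the 5:1 ratio, n(FeSO4·(NH4)2SO4·6H2O) in each aliquot = 5/1 × 1.709 × 10^-3 = 8.543 × 10^-3 mol
n(FeSO4·(NH4)2SO4·6H2O) in the whole flask = 8.543 × 10^-3 × 100.0/25.00 = 0.03417 mol
mass of FeSO4·(NH4)2SO4·6H2O = 0.03417 × 392.14 = 13.40 g
% FeSO4·(NH4)2SO4·6H2O = 13.40 / 19.83 × 100 = 67.57 %

67.57 %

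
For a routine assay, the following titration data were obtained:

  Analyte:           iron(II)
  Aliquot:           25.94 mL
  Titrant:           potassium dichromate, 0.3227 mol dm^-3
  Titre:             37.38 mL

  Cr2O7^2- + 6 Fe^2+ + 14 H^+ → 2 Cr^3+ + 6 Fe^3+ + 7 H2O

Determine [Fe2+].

2.790 mol/L

n(K2Cr2O7) = 0.03738 L × 0.3227 mol/L = 0.01206 mol
From the 6:1 mole ratio, n(Fe2+) = 6/1 × 0.01206 = 0.07238 mol
[Fe2+] = 0.07238 mol / 0.02594 L = 2.790 mol/L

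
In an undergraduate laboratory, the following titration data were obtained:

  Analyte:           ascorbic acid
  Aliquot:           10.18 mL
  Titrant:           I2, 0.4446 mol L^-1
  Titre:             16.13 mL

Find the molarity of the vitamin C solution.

C6H8O6 + I2 → C6H6O6 + 2 HI
n(I2) = 0.01613 L × 0.4446 mol/L = 7.171 × 10^-3 mol
n(C6H8O6) = 7.171 × 10^-3 mol (1:1 mole ratio)
[C6H8O6] = 7.171 × 10^-3 mol / 0.01018 L = 0.7045 mol/L

0.7045 mol/L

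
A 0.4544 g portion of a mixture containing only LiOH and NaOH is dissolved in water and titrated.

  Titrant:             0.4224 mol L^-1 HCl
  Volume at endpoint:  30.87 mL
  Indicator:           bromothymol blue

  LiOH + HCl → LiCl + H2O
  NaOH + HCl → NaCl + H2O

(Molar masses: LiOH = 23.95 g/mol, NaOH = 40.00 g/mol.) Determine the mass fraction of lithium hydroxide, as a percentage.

22.06 %

n(HCl) = 0.03087 × 0.4224 = 0.01304 mol
Let x = n(LiOH), y = n(NaOH).
Titrant: 1x + 1y = 0.01304;  mass: 23.95x + 40.00y = 0.4544
Solving, x = 4.186 × 10^-3 mol, y = 8.854 × 10^-3 mol
mass of LiOH = 4.186 × 10^-3 × 23.95 = 0.1002 g
% LiOH = 0.1002 / 0.4544 × 100 = 22.06 %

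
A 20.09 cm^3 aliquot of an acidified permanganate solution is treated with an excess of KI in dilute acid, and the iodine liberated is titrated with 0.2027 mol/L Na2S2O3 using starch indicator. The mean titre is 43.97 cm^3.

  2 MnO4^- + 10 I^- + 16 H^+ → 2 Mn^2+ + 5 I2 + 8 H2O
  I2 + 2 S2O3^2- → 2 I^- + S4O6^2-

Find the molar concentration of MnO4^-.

n(S2O3^2-) = 0.04397 × 0.2027 = 8.913 × 10^-3 mol
n(I2) = n(S2O3^2-)/2 = 4.456 × 10^-3 mol
From the 2:5 ratio, n(MnO4^-) in the aliquot = 2/5 × 4.456 × 10^-3 = 1.783 × 10^-3 mol
[MnO4^-] = 1.783 × 10^-3 / 0.02009 = 0.08873 mol/L

0.08873 mol/L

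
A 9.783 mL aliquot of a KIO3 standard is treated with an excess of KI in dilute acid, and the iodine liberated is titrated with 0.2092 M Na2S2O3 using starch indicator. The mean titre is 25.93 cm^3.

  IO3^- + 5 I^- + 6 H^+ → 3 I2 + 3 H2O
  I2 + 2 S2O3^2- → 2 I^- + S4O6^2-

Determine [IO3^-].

n(S2O3^2-) = 0.02593 × 0.2092 = 5.425 × 10^-3 mol
n(I2) = n(S2O3^2-)/2 = 2.712 × 10^-3 mol
From the 1:3 ratio, n(IO3^-) in the aliquot = 1/3 × 2.712 × 10^-3 = 9.041 × 10^-4 mol
[IO3^-] = 9.041 × 10^-4 / 0.009783 = 0.09241 mol/L

0.09241 M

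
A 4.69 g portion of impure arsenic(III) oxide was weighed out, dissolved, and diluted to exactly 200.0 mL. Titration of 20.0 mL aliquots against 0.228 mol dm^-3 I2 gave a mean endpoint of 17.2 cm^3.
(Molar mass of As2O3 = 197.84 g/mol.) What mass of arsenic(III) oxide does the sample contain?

3.88 g

As2O3 + 2 I2 + 2 H2O → As2O5 + 4 HI
n(I2) per titration = 0.0172 × 0.228 = 3.92 × 10^-3 mol
From the 1:2 ratio, n(As2O3) in each aliquot = 1/2 × 3.92 × 10^-3 = 1.96 × 10^-3 mol
n(As2O3) in the whole flask = 1.96 × 10^-3 × 200.0/20.0 = 0.0196 mol
mass of As2O3 = 0.0196 × 197.84 = 3.88 g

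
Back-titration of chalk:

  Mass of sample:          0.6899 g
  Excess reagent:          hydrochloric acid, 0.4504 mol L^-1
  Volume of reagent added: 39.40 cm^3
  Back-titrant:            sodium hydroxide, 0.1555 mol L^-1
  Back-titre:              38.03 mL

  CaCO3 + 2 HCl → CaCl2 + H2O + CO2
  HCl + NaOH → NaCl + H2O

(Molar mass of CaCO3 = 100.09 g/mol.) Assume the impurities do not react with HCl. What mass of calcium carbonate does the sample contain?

0.5921 g

n(HCl) added = 0.03940 × 0.4504 = 0.01775 mol
n(NaOH) used in back-titration = 0.03803 × 0.1555 = 5.914 × 10^-3 mol
n(HCl) left over = 5.914 × 10^-3 mol (1:1 ratio)
n(HCl) consumed by analyte = 0.01775 − 5.914 × 10^-3 = 0.01183 mol
From the 1:2 ratio, n(CaCO3) = 1/2 × 0.01183 = 5.916 × 10^-3 mol
mass of CaCO3 = 5.916 × 10^-3 × 100.09 = 0.5921 g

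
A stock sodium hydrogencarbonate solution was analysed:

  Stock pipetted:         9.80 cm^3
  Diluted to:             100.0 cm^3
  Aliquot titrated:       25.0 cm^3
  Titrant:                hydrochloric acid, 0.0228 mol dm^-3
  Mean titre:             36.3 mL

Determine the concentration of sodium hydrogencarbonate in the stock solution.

0.338 mol/L

NaHCO3 + HCl → NaCl + H2O + CO2
n(HCl) = 0.0363 × 0.0228 = 8.28 × 10^-4 mol
n(NaHCO3) in the aliquot = 8.28 × 10^-4 mol (1:1 ratio)
[NaHCO3]_dilute = 8.28 × 10^-4 / 0.0250 = 0.0331 mol/L
Dilution factor = 100.0 / 9.80 = 10.20
[NaHCO3]_stock = 0.0331 × 10.20 = 0.338 mol/L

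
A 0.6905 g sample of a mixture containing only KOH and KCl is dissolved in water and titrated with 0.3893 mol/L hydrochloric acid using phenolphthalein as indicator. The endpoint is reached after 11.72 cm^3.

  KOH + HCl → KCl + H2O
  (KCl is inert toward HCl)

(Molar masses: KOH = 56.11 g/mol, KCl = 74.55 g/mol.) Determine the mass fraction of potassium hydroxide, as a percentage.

n(HCl) = 0.01172 × 0.3893 = 4.563 × 10^-3 mol
Let x = n(KOH), y = n(KCl).
Titrant: 1x = 4.563 × 10^-3;  mass: 56.11x + 74.55y = 0.6905
Solving, x = 4.563 × 10^-3 mol, y = 5.828 × 10^-3 mol
mass of KOH = 4.563 × 10^-3 × 56.11 = 0.2560 g
% KOH = 0.2560 / 0.6905 × 100 = 37.08 %

37.08 %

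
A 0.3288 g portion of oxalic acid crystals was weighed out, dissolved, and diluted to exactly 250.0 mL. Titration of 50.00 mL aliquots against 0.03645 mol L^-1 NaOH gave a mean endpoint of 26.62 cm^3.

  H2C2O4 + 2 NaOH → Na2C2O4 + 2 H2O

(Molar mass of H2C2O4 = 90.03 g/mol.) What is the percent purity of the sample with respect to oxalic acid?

66.42 %

n(NaOH) per titration = 0.02662 × 0.03645 = 9.703 × 10^-4 mol
From the 1:2 ratio, n(H2C2O4) in each aliquot = 1/2 × 9.703 × 10^-4 = 4.851 × 10^-4 mol
n(H2C2O4) in the whole flask = 4.851 × 10^-4 × 250.0/50.00 = 2.426 × 10^-3 mol
mass of H2C2O4 = 2.426 × 10^-3 × 90.03 = 0.2184 g
% H2C2O4 = 0.2184 / 0.3288 × 100 = 66.42 %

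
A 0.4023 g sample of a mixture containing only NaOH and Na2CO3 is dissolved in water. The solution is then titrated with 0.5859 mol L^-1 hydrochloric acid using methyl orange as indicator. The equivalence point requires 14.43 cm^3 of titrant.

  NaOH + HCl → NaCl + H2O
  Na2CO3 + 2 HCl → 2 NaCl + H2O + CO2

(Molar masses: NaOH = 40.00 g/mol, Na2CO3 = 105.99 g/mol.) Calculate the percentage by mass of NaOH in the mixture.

n(HCl) = 0.01443 × 0.5859 = 8.455 × 10^-3 mol
Let x = n(NaOH), y = n(Na2CO3).
Titrant: 1x + 2y = 8.455 × 10^-3;  mass: 40.00x + 105.99y = 0.4023
Solving, x = 3.520 × 10^-3 mol, y = 2.467 × 10^-3 mol
mass of NaOH = 3.520 × 10^-3 × 40.00 = 0.1408 g
% NaOH = 0.1408 / 0.4023 × 100 = 35.00 %

35.00 %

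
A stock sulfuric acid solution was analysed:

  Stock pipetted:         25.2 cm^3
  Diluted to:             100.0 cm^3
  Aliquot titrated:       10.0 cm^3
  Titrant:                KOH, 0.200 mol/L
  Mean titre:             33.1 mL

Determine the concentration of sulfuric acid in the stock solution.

1.31 mol/L

H2SO4 + 2 KOH → K2SO4 + 2 H2O
n(KOH) = 0.0331 × 0.200 = 6.62 × 10^-3 mol
From the 1:2 ratio, n(H2SO4) in the aliquot = 1/2 × 6.62 × 10^-3 = 3.31 × 10^-3 mol
[H2SO4]_dilute = 3.31 × 10^-3 / 0.0100 = 0.331 mol/L
Dilution factor = 100.0 / 25.2 = 3.968
[H2SO4]_stock = 0.331 × 3.968 = 1.31 mol/L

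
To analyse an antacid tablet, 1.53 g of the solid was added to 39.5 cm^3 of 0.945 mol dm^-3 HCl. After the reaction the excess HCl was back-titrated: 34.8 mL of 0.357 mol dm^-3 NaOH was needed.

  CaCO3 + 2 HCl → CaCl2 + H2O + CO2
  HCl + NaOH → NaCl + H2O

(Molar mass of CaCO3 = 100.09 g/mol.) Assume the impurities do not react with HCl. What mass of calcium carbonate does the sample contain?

1.25 g

n(HCl) added = 0.0395 × 0.945 = 0.0373 mol
n(NaOH) used in back-titration = 0.0348 × 0.357 = 0.0124 mol
n(HCl) left over = 0.0124 mol (1:1 ratio)
n(HCl) consumed by analyte = 0.0373 − 0.0124 = 0.0249 mol
From the 1:2 ratio, n(CaCO3) = 1/2 × 0.0249 = 0.0125 mol
mass of CaCO3 = 0.0125 × 100.09 = 1.25 g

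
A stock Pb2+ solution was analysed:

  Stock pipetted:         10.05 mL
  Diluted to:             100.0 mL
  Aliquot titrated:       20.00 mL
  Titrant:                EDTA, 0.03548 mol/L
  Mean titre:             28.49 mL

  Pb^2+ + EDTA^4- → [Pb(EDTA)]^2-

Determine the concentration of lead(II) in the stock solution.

0.5029 mol/L

n(EDTA) = 0.02849 × 0.03548 = 1.011 × 10^-3 mol
n(Pb2+) in the aliquot = 1.011 × 10^-3 mol (1:1 ratio)
[Pb2+]_dilute = 1.011 × 10^-3 / 0.02000 = 0.05054 mol/L
Dilution factor = 100.0 / 10.05 = 9.950
[Pb2+]_stock = 0.05054 × 9.950 = 0.5029 mol/L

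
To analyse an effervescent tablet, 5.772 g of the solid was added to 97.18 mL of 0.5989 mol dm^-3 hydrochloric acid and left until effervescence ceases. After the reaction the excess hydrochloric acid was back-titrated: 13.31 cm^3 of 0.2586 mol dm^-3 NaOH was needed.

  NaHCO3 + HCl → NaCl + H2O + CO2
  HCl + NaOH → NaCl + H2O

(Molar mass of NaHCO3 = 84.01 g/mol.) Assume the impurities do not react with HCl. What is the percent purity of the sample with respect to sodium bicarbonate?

79.70 %

n(HCl) added = 0.09718 × 0.5989 = 0.05820 mol
n(NaOH) used in back-titration = 0.01331 × 0.2586 = 3.442 × 10^-3 mol
n(HCl) left over = 3.442 × 10^-3 mol (1:1 ratio)
n(HCl) consumed by analyte = 0.05820 − 3.442 × 10^-3 = 0.05476 mol
n(NaHCO3) = 0.05476 mol (1:1 ratio)
mass of NaHCO3 = 0.05476 × 84.01 = 4.600 g
% NaHCO3 = 4.600 / 5.772 × 100 = 79.70 %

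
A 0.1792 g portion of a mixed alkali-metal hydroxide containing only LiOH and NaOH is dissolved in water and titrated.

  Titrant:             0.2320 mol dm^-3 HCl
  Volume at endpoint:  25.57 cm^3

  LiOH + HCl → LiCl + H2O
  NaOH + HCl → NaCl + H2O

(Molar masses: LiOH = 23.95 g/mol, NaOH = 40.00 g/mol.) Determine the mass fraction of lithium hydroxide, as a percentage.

n(HCl) = 0.02557 × 0.2320 = 5.932 × 10^-3 mol
Let x = n(LiOH), y = n(NaOH).
Titrant: 1x + 1y = 5.932 × 10^-3;  mass: 23.95x + 40.00y = 0.1792
Solving, x = 3.619 × 10^-3 mol, y = 2.313 × 10^-3 mol
mass of LiOH = 3.619 × 10^-3 × 23.95 = 0.08668 g
% LiOH = 0.08668 / 0.1792 × 100 = 48.37 %

48.37 %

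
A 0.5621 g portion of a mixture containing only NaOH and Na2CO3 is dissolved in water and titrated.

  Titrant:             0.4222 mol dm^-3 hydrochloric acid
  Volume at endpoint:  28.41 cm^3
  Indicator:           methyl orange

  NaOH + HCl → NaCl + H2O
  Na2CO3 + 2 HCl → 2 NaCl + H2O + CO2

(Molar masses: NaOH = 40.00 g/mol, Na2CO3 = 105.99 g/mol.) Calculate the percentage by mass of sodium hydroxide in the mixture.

n(HCl) = 0.02841 × 0.4222 = 0.01199 mol
Let x = n(NaOH), y = n(Na2CO3).
Titrant: 1x + 2y = 0.01199;  mass: 40.00x + 105.99y = 0.5621
Solving, x = 5.661 × 10^-3 mol, y = 3.167 × 10^-3 mol
mass of NaOH = 5.661 × 10^-3 × 40.00 = 0.2264 g
% NaOH = 0.2264 / 0.5621 × 100 = 40.28 %

40.28 %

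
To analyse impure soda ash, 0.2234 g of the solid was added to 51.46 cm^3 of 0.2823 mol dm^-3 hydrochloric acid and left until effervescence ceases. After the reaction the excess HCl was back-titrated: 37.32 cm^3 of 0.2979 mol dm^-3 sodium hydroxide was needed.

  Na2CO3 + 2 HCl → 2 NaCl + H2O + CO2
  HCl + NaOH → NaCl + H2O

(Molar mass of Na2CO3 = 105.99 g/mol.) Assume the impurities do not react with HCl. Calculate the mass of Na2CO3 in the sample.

n(HCl) added = 0.05146 × 0.2823 = 0.01453 mol
n(NaOH) used in back-titration = 0.03732 × 0.2979 = 0.01112 mol
n(HCl) left over = 0.01112 mol (1:1 ratio)
n(HCl) consumed by analyte = 0.01453 − 0.01112 = 3.410 × 10^-3 mol
From the 1:2 ratio, n(Na2CO3) = 1/2 × 3.410 × 10^-3 = 1.705 × 10^-3 mol
mass of Na2CO3 = 1.705 × 10^-3 × 105.99 = 0.1807 g

0.1807 g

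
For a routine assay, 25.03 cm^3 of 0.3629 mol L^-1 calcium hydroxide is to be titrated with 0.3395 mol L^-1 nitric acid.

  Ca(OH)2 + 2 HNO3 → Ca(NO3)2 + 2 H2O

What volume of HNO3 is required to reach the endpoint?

53.51 mL

n(Ca(OH)2) = 0.02503 L × 0.3629 mol/L = 9.083 × 10^-3 mol
From the 2:1 stoichiometry, n(HNO3) = 2/1 × 9.083 × 10^-3 = 0.01817 mol
V(HNO3) = 0.01817 mol / 0.3395 mol/L = 0.05351 L = 53.51 mL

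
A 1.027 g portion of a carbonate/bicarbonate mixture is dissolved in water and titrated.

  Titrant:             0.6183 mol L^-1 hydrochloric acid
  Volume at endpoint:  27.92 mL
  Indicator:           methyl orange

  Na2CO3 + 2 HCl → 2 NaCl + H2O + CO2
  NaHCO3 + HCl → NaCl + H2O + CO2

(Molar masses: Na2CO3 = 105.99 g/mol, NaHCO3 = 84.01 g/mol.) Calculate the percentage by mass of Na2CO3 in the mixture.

n(HCl) = 0.02792 × 0.6183 = 0.01726 mol
Let x = n(Na2CO3), y = n(NaHCO3).
Titrant: 2x + 1y = 0.01726;  mass: 105.99x + 84.01y = 1.027
Solving, x = 6.823 × 10^-3 mol, y = 3.616 × 10^-3 mol
mass of Na2CO3 = 6.823 × 10^-3 × 105.99 = 0.7232 g
% Na2CO3 = 0.7232 / 1.027 × 100 = 70.42 %

70.42 %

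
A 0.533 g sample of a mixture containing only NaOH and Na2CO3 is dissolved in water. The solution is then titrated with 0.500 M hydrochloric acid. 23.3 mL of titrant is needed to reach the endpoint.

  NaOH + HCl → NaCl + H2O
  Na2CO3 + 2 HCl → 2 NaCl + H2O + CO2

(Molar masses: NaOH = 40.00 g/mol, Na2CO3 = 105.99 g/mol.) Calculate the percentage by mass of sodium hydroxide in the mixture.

48.7 %

n(HCl) = 0.0233 × 0.500 = 0.0117 mol
Let x = n(NaOH), y = n(Na2CO3).
Titrant: 1x + 2y = 0.0117;  mass: 40.00x + 105.99y = 0.533
Solving, x = 6.49 × 10^-3 mol, y = 2.58 × 10^-3 mol
mass of NaOH = 6.49 × 10^-3 × 40.00 = 0.260 g
% NaOH = 0.260 / 0.533 × 100 = 48.7 %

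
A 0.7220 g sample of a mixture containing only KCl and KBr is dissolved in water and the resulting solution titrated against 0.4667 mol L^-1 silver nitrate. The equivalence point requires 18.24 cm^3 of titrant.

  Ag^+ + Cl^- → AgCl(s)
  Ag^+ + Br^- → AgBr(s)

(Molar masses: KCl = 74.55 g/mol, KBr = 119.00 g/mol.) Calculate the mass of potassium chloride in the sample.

n(AgNO3) = 0.01824 × 0.4667 = 8.513 × 10^-3 mol
Let x = n(KCl), y = n(KBr).
Titrant: 1x + 1y = 8.513 × 10^-3;  mass: 74.55x + 119.00y = 0.7220
Solving, x = 6.547 × 10^-3 mol, y = 1.966 × 10^-3 mol
mass of KCl = 6.547 × 10^-3 × 74.55 = 0.4881 g

0.4881 g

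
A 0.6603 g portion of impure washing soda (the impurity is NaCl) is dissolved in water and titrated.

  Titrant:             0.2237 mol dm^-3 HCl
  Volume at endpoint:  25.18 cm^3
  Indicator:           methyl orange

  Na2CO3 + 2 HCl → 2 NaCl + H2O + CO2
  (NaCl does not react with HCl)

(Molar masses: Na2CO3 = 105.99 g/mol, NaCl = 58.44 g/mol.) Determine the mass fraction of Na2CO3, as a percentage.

n(HCl) = 0.02518 × 0.2237 = 5.633 × 10^-3 mol
Let x = n(Na2CO3), y = n(NaCl).
Titrant: 2x = 5.633 × 10^-3;  mass: 105.99x + 58.44y = 0.6603
Solving, x = 2.816 × 10^-3 mol, y = 6.191 × 10^-3 mol
mass of Na2CO3 = 2.816 × 10^-3 × 105.99 = 0.2985 g
% Na2CO3 = 0.2985 / 0.6603 × 100 = 45.21 %

45.21 %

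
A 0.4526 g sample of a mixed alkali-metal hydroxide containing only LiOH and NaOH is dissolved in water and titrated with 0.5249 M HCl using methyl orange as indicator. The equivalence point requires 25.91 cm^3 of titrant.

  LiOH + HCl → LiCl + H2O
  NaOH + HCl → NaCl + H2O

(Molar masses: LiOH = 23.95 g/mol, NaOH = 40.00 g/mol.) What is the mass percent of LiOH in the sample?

n(HCl) = 0.02591 × 0.5249 = 0.01360 mol
Let x = n(LiOH), y = n(NaOH).
Titrant: 1x + 1y = 0.01360;  mass: 23.95x + 40.00y = 0.4526
Solving, x = 5.695 × 10^-3 mol, y = 7.905 × 10^-3 mol
mass of LiOH = 5.695 × 10^-3 × 23.95 = 0.1364 g
% LiOH = 0.1364 / 0.4526 × 100 = 30.14 %

30.14 %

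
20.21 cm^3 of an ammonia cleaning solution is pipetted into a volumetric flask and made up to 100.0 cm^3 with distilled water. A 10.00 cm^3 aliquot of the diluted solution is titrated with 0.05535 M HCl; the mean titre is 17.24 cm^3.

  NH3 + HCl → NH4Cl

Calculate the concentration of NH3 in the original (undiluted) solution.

n(HCl) = 0.01724 × 0.05535 = 9.542 × 10^-4 mol
n(NH3) in the aliquot = 9.542 × 10^-4 mol (1:1 ratio)
[NH3]_dilute = 9.542 × 10^-4 / 0.01000 = 0.09542 mol/L
Dilution factor = 100.0 / 20.21 = 4.948
[NH3]_stock = 0.09542 × 4.948 = 0.4722 mol/L

0.4722 M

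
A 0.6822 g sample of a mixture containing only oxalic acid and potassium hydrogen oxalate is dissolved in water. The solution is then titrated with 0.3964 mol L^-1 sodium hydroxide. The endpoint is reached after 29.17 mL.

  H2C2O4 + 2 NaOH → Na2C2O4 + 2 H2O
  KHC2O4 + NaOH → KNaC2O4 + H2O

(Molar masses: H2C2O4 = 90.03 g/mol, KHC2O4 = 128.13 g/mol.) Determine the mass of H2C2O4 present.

n(NaOH) = 0.02917 × 0.3964 = 0.01156 mol
Let x = n(H2C2O4), y = n(KHC2O4).
Titrant: 2x + 1y = 0.01156;  mass: 90.03x + 128.13y = 0.6822
Solving, x = 4.809 × 10^-3 mol, y = 1.945 × 10^-3 mol
mass of H2C2O4 = 4.809 × 10^-3 × 90.03 = 0.4329 g

0.4329 g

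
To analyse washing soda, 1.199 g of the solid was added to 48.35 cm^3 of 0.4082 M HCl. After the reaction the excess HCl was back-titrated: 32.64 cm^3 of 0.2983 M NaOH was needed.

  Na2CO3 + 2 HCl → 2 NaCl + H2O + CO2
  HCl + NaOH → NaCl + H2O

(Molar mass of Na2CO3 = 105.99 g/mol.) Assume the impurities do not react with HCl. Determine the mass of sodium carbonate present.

n(HCl) added = 0.04835 × 0.4082 = 0.01974 mol
n(NaOH) used in back-titration = 0.03264 × 0.2983 = 9.737 × 10^-3 mol
n(HCl) left over = 9.737 × 10^-3 mol (1:1 ratio)
n(HCl) consumed by analyte = 0.01974 − 9.737 × 10^-3 = 10.000 × 10^-3 mol
From the 1:2 ratio, n(Na2CO3) = 1/2 × 10.000 × 10^-3 = 5.000 × 10^-3 mol
mass of Na2CO3 = 5.000 × 10^-3 × 105.99 = 0.5299 g

0.5299 g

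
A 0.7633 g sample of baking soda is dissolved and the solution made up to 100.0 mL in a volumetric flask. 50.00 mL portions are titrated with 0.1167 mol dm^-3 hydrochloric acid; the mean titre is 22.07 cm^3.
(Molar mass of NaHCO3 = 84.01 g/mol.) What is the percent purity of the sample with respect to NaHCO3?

NaHCO3 + HCl → NaCl + H2O + CO2
n(HCl) per titration = 0.02207 × 0.1167 = 2.576 × 10^-3 mol
n(NaHCO3) in each aliquot = 2.576 × 10^-3 mol (1:1 ratio)
n(NaHCO3) in the whole flask = 2.576 × 10^-3 × 100.0/50.00 = 5.151 × 10^-3 mol
mass of NaHCO3 = 5.151 × 10^-3 × 84.01 = 0.4327 g
% NaHCO3 = 0.4327 / 0.7633 × 100 = 56.69 %

56.69 %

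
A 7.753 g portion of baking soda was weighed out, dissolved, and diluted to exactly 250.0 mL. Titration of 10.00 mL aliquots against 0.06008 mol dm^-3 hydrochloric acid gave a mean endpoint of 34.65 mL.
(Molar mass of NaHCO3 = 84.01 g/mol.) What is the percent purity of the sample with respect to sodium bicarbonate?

NaHCO3 + HCl → NaCl + H2O + CO2
n(HCl) per titration = 0.03465 × 0.06008 = 2.082 × 10^-3 mol
n(NaHCO3) in each aliquot = 2.082 × 10^-3 mol (1:1 ratio)
n(NaHCO3) in the whole flask = 2.082 × 10^-3 × 250.0/10.00 = 0.05204 mol
mass of NaHCO3 = 0.05204 × 84.01 = 4.372 g
% NaHCO3 = 4.372 / 7.753 × 100 = 56.39 %

56.39 %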